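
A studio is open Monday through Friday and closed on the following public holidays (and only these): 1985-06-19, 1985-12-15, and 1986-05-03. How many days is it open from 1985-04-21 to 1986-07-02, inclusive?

312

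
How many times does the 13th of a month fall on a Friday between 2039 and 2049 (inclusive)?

20

Friday-the-13ths by year:
2039: May
2040: Jan, Apr, Jul
2041: Sep, Dec
2042: Jun
2043: Feb, Mar, Nov
2044: May
2045: Jan, Oct
2046: Apr, Jul
2047: Sep, Dec
2048: Mar, Nov
2049: Aug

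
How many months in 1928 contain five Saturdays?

4

A month has five Saturdays exactly when Saturday falls within its first (length − 28) days.
Jan: 31 days, starts Sun → 5 of Sun, Mon, Tue
Feb: 29 days, starts Wed → 5 of Wed
Mar: 31 days, starts Thu → 5 of Thu, Fri, Sat ✓
Apr: 30 days, starts Sun → 5 of Sun, Mon
May: 31 days, starts Tue → 5 of Tue, Wed, Thu
Jun: 30 days, starts Fri → 5 of Fri, Sat ✓
Jul: 31 days, starts Sun → 5 of Sun, Mon, Tue
Aug: 31 days, starts Wed → 5 of Wed, Thu, Fri
Sep: 30 days, starts Sat → 5 of Sat, Sun ✓
Oct: 31 days, starts Mon → 5 of Mon, Tue, Wed
Nov: 30 days, starts Thu → 5 of Thu, Fri
Dec: 31 days, starts Sat → 5 of Sat, Sun, Mon ✓
Months with five Saturdays: Mar, Jun, Sep, Dec.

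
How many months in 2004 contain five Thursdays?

A month has five Thursdays exactly when Thursday falls within its first (length − 28) days.
Jan: 31 days, starts Thu → 5 of Thu, Fri, Sat ✓
Feb: 29 days, starts Sun → 5 of Sun
Mar: 31 days, starts Mon → 5 of Mon, Tue, Wed
Apr: 30 days, starts Thu → 5 of Thu, Fri ✓
May: 31 days, starts Sat → 5 of Sat, Sun, Mon
Jun: 30 days, starts Tue → 5 of Tue, Wed
Jul: 31 days, starts Thu → 5 of Thu, Fri, Sat ✓
Aug: 31 days, starts Sun → 5 of Sun, Mon, Tue
Sep: 30 days, starts Wed → 5 of Wed, Thu ✓
Oct: 31 days, starts Fri → 5 of Fri, Sat, Sun
Nov: 30 days, starts Mon → 5 of Mon, Tue
Dec: 31 days, starts Wed → 5 of Wed, Thu, Fri ✓
Months with five Thursdays: Jan, Apr, Jul, Sep, Dec.

5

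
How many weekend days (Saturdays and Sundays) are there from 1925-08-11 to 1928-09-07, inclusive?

1925-08-11 is a Tuesday.
From 1925-08-11 to 1928-09-07 is 1124 days inclusive.
1124 = 7 × 160 + 4, so there are 160 full weeks plus 4 extra days.
Each full week contributes 2 weekend days (Sat, Sun): 160 × 2 = 320.
The 4 extra days are Tuesday, Wednesday, Thursday, Friday — none qualify.
Total: 320 + 0 = 320.

320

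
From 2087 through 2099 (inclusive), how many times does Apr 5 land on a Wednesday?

1

Day of week of April 5 in each year:
2087: Sat, 2088: Mon, 2089: Tue, 2090: Wed ✓, 2091: Thu, 2092: Sat, 2093: Sun, 2094: Mon, 2095: Tue, 2096: Thu, 2097: Fri, 2098: Sat, 2099: Sun
Wednesdays: 2090.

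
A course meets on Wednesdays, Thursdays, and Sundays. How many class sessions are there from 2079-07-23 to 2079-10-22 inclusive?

2079-07-23 is a Sunday.
That's 92 days from start to end, counting both.
92 = 7 × 13 + 1, so there are 13 full weeks plus 1 extra day.
Each full week contributes 3 days from the set (Wed, Thu, Sun): 13 × 3 = 39.
The 1 extra day is Sunday — 1 of them qualifies.
Total: 39 + 1 = 40.

40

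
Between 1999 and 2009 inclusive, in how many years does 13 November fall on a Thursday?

2

Day of week of November 13 in each year:
1999: Sat, 2000: Mon, 2001: Tue, 2002: Wed, 2003: Thu ✓, 2004: Sat, 2005: Sun, 2006: Mon, 2007: Tue, 2008: Thu ✓, 2009: Fri
Thursdays: 2003, 2008.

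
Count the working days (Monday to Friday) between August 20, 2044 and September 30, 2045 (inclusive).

290 weekdays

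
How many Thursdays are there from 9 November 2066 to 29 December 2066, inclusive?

9 November 2066 is a Tuesday.
From 9 November 2066 to 29 December 2066 is 51 days inclusive.
51 = 7 × 7 + 2, so there are 7 full weeks plus 2 extra days.
Each full week contributes one Thursday: 7 so far.
The 2 extra days are Tue, Wed — none qualify.
Total: 7 + 0 = 7.

7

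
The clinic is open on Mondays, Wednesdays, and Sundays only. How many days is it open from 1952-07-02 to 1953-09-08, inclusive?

1952-07-02 is a Wednesday.
That's 434 days from start to end, counting both.
434 = 7 × 62, so the span is exactly 62 full weeks.
Each full week contributes 3 days from the set (Mon, Wed, Sun): 62 × 3 = 186.
Total: 186.

186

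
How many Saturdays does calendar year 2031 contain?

52

January 1, 2031 is a Wednesday.
That's 365 days from start to end, counting both.
365 = 7 × 52 + 1, so there are 52 full weeks plus 1 extra day.
Each full week contributes one Saturday: 52 so far.
The 1 extra day is Wednesday — none qualify.
Total: 52 + 0 = 52.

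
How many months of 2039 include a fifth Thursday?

A month has five Thursdays exactly when Thursday falls within its first (length − 28) days.
Jan: 31 days, starts Sat → 5 of Sat, Sun, Mon
Feb: 28 days, starts Tue → 5 of (none)
Mar: 31 days, starts Tue → 5 of Tue, Wed, Thu ✓
Apr: 30 days, starts Fri → 5 of Fri, Sat
May: 31 days, starts Sun → 5 of Sun, Mon, Tue
Jun: 30 days, starts Wed → 5 of Wed, Thu ✓
Jul: 31 days, starts Fri → 5 of Fri, Sat, Sun
Aug: 31 days, starts Mon → 5 of Mon, Tue, Wed
Sep: 30 days, starts Thu → 5 of Thu, Fri ✓
Oct: 31 days, starts Sat → 5 of Sat, Sun, Mon
Nov: 30 days, starts Tue → 5 of Tue, Wed
Dec: 31 days, starts Thu → 5 of Thu, Fri, Sat ✓
Months with five Thursdays: Mar, Jun, Sep, Dec.

4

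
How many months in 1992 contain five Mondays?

A month has five Mondays exactly when Monday falls within its first (length − 28) days.
Jan: 31 days, starts Wed → 5 of Wed, Thu, Fri
Feb: 29 days, starts Sat → 5 of Sat
Mar: 31 days, starts Sun → 5 of Sun, Mon, Tue ✓
Apr: 30 days, starts Wed → 5 of Wed, Thu
May: 31 days, starts Fri → 5 of Fri, Sat, Sun
Jun: 30 days, starts Mon → 5 of Mon, Tue ✓
Jul: 31 days, starts Wed → 5 of Wed, Thu, Fri
Aug: 31 days, starts Sat → 5 of Sat, Sun, Mon ✓
Sep: 30 days, starts Tue → 5 of Tue, Wed
Oct: 31 days, starts Thu → 5 of Thu, Fri, Sat
Nov: 30 days, starts Sun → 5 of Sun, Mon ✓
Dec: 31 days, starts Tue → 5 of Tue, Wed, Thu
Months with five Mondays: Mar, Jun, Aug, Nov.

4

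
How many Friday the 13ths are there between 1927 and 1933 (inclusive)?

13

Friday-the-13ths by year:
1927: May
1928: Jan, Apr, Jul
1929: Sep, Dec
1930: Jun
1931: Feb, Mar, Nov
1932: May
1933: Jan, Oct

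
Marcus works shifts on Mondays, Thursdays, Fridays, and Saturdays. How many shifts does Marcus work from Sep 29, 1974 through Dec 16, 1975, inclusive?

Sep 29, 1974 is a Sunday.
From Sep 29, 1974 to Dec 16, 1975 is 444 days inclusive.
444 = 7 × 63 + 3, so there are 63 full weeks plus 3 extra days.
Each full week contributes 4 days from the set (Mon, Thu, Fri, Sat): 63 × 4 = 252.
The 3 extra days are Sun, Mon, Tue — 1 of them qualifies.
Total: 252 + 1 = 253.

253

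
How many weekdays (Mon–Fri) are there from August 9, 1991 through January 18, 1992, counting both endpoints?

August 9, 1991 is a Friday.
That's 163 days from start to end, counting both.
163 = 7 × 23 + 2, so there are 23 full weeks plus 2 extra days.
Each full week contributes 5 weekdays (Mon–Fri): 23 × 5 = 115.
The 2 extra days are Friday, Saturday — 1 of them qualifies.
Total: 115 + 1 = 116.

116 weekdays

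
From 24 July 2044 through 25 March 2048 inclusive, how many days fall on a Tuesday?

24 July 2044 is a Sunday.
From 24 July 2044 to 25 March 2048 is 1341 days inclusive.
1341 = 7 × 191 + 4, so there are 191 full weeks plus 4 extra days.
Each full week contributes one Tuesday: 191 so far.
The 4 extra days are Sunday, Monday, Tuesday, Wednesday — 1 of them qualifies.
Total: 191 + 1 = 192.

192 Tuesdays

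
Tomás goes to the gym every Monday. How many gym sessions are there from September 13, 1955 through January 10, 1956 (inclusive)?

17 Mondays

September 13, 1955 is a Tuesday.
From September 13, 1955 to January 10, 1956 is 120 days inclusive.
120 = 7 × 17 + 1, so there are 17 full weeks plus 1 extra day.
Each full week contributes one Monday: 17 so far.
The 1 extra day is Tuesday — none qualify.
Total: 17 + 0 = 17.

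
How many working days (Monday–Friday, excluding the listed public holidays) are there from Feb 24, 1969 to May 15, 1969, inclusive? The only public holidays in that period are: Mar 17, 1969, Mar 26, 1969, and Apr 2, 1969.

56 working days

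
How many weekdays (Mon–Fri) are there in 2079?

2079-01-01 is a Sunday.
The range spans 365 days (inclusive of both endpoints).
365 = 7 × 52 + 1, so there are 52 full weeks plus 1 extra day.
Each full week contributes 5 weekdays (Mon–Fri): 52 × 5 = 260.
The 1 extra day is Sunday — none qualify.
Total: 260 + 0 = 260.

260 weekdays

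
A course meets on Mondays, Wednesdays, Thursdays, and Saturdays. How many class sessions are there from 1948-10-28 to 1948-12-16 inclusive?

1948-10-28 is a Thursday.
That's 50 days from start to end, counting both.
50 = 7 × 7 + 1, so there are 7 full weeks plus 1 extra day.
Each full week contributes 4 days from the set (Mon, Wed, Thu, Sat): 7 × 4 = 28.
The 1 extra day is Thursday — 1 of them qualifies.
Total: 28 + 1 = 29.

29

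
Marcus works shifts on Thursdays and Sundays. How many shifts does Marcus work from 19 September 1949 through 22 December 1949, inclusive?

27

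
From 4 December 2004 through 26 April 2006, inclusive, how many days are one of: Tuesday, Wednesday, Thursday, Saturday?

291

4 December 2004 is a Saturday.
That's 509 days from start to end, counting both.
509 = 7 × 72 + 5, so there are 72 full weeks plus 5 extra days.
Each full week contributes 4 days from the set (Tue, Wed, Thu, Sat): 72 × 4 = 288.
The 5 extra days are Sat, Sun, Mon, Tue, Wed — 3 of them qualify.
Total: 288 + 3 = 291.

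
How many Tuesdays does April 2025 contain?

April 1, 2025 is a Tuesday.
The range spans 30 days (inclusive of both endpoints).
30 = 7 × 4 + 2, so there are 4 full weeks plus 2 extra days.
Each full week contributes one Tuesday: 4 so far.
The 2 extra days are Tuesday, Wednesday — 1 of them qualifies.
Total: 4 + 1 = 5.

5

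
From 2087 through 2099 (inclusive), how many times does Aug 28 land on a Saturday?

Day of week of August 28 in each year:
2087: Thu, 2088: Sat ✓, 2089: Sun, 2090: Mon, 2091: Tue, 2092: Thu, 2093: Fri, 2094: Sat ✓, 2095: Sun, 2096: Tue, 2097: Wed, 2098: Thu, 2099: Fri
Saturdays: 2088, 2094.

2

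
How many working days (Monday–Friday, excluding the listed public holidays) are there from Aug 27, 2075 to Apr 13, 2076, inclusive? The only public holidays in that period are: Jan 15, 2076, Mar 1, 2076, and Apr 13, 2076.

Aug 27, 2075 is a Tuesday.
The range spans 231 days (inclusive of both endpoints).
231 = 7 × 33, so the span is exactly 33 full weeks.
Each full week contributes 5 weekdays (Mon–Fri): 33 × 5 = 165.
Total: 165.
Holidays: Jan 15, 2076 (Wed); Mar 1, 2076 (Sun); Apr 13, 2076 (Mon).
2 of the 3 holidays fall on weekdays; the rest are weekends and were already excluded.
Business days: 165 − 2 = 163.

163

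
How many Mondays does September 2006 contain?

4

2006-09-01 is a Friday.
From 2006-09-01 to 2006-09-30 is 30 days inclusive.
30 = 7 × 4 + 2, so there are 4 full weeks plus 2 extra days.
Each full week contributes one Monday: 4 so far.
The 2 extra days are Fri, Sat — none qualify.
Total: 4 + 0 = 4.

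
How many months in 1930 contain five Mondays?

A month has five Mondays exactly when Monday falls within its first (length − 28) days.
Jan: 31 days, starts Wed → 5 of Wed, Thu, Fri
Feb: 28 days, starts Sat → 5 of (none)
Mar: 31 days, starts Sat → 5 of Sat, Sun, Mon ✓
Apr: 30 days, starts Tue → 5 of Tue, Wed
May: 31 days, starts Thu → 5 of Thu, Fri, Sat
Jun: 30 days, starts Sun → 5 of Sun, Mon ✓
Jul: 31 days, starts Tue → 5 of Tue, Wed, Thu
Aug: 31 days, starts Fri → 5 of Fri, Sat, Sun
Sep: 30 days, starts Mon → 5 of Mon, Tue ✓
Oct: 31 days, starts Wed → 5 of Wed, Thu, Fri
Nov: 30 days, starts Sat → 5 of Sat, Sun
Dec: 31 days, starts Mon → 5 of Mon, Tue, Wed ✓
Months with five Mondays: Mar, Jun, Sep, Dec.

4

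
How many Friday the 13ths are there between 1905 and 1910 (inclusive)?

Friday-the-13ths by year:
1905: Jan, Oct
1906: Apr, Jul
1907: Sep, Dec
1908: Mar, Nov
1909: Aug
1910: May

10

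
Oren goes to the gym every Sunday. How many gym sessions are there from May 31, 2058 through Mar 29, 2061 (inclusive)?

May 31, 2058 is a Friday.
That's 1034 days from start to end, counting both.
1034 = 7 × 147 + 5, so there are 147 full weeks plus 5 extra days.
Each full week contributes one Sunday: 147 so far.
The 5 extra days are Friday, Saturday, Sunday, Monday, Tuesday — 1 of them qualifies.
Total: 147 + 1 = 148.

148 Sundays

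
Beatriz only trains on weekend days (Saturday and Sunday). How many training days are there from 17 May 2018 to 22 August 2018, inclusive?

28

17 May 2018 is a Thursday.
That's 98 days from start to end, counting both.
98 = 7 × 14, so the span is exactly 14 full weeks.
Each full week contributes 2 weekend days (Sat, Sun): 14 × 2 = 28.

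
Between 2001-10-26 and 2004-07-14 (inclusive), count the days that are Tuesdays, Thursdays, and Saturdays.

2001-10-26 is a Friday.
The range spans 993 days (inclusive of both endpoints).
993 = 7 × 141 + 6, so there are 141 full weeks plus 6 extra days.
Each full week contributes 3 days from the set (Tue, Thu, Sat): 141 × 3 = 423.
The 6 extra days are Fri, Sat, Sun, Mon, Tue, Wed — 2 of them qualify.
Total: 423 + 2 = 425.

425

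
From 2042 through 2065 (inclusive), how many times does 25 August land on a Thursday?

Day of week of August 25 in each year:
2042: Mon, 2043: Tue, 2044: Thu ✓, 2045: Fri, 2046: Sat, 2047: Sun, 2048: Tue, 2049: Wed, 2050: Thu ✓, 2051: Fri, 2052: Sun, 2053: Mon, 2054: Tue, 2055: Wed, 2056: Fri, 2057: Sat, 2058: Sun, 2059: Mon, 2060: Wed, 2061: Thu ✓, 2062: Fri, 2063: Sat, 2064: Mon, 2065: Tue
Thursdays: 2044, 2050, 2061.

3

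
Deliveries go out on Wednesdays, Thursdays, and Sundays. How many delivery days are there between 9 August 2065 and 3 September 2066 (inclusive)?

168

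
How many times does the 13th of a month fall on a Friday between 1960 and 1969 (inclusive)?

Friday-the-13ths by year:
1960: May
1961: Jan, Oct
1962: Apr, Jul
1963: Sep, Dec
1964: Mar, Nov
1965: Aug
1966: May
1967: Jan, Oct
1968: Sep, Dec
1969: Jun

16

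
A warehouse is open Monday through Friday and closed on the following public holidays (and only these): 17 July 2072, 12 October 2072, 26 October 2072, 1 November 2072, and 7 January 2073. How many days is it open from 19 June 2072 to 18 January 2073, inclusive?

19 June 2072 is a Sunday.
That's 214 days from start to end, counting both.
214 = 7 × 30 + 4, so there are 30 full weeks plus 4 extra days.
Each full week contributes 5 weekdays (Mon–Fri): 30 × 5 = 150.
The 4 extra days are Sunday, Monday, Tuesday, Wednesday — 3 of them qualify.
Total: 150 + 3 = 153.
Holidays: 17 July 2072 (Sun); 12 October 2072 (Wed); 26 October 2072 (Wed); 1 November 2072 (Tue); 7 January 2073 (Sat).
3 of the 5 holidays fall on weekdays; the rest are weekends and were already excluded.
Business days: 153 − 3 = 150.

150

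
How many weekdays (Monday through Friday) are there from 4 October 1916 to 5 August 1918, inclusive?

479

4 October 1916 is a Wednesday.
The range spans 671 days (inclusive of both endpoints).
671 = 7 × 95 + 6, so there are 95 full weeks plus 6 extra days.
Each full week contributes 5 weekdays (Mon–Fri): 95 × 5 = 475.
The 6 extra days are Wed, Thu, Fri, Sat, Sun, Mon — 4 of them qualify.
Total: 475 + 4 = 479.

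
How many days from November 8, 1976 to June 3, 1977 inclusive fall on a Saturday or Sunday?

58

November 8, 1976 is a Monday.
From November 8, 1976 to June 3, 1977 is 208 days inclusive.
208 = 7 × 29 + 5, so there are 29 full weeks plus 5 extra days.
Each full week contributes 2 days from the set (Sat, Sun): 29 × 2 = 58.
The 5 extra days are Mon, Tue, Wed, Thu, Fri — none qualify.
Total: 58 + 0 = 58.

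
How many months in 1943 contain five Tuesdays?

A month has five Tuesdays exactly when Tuesday falls within its first (length − 28) days.
Jan: 31 days, starts Fri → 5 of Fri, Sat, Sun
Feb: 28 days, starts Mon → 5 of (none)
Mar: 31 days, starts Mon → 5 of Mon, Tue, Wed ✓
Apr: 30 days, starts Thu → 5 of Thu, Fri
May: 31 days, starts Sat → 5 of Sat, Sun, Mon
Jun: 30 days, starts Tue → 5 of Tue, Wed ✓
Jul: 31 days, starts Thu → 5 of Thu, Fri, Sat
Aug: 31 days, starts Sun → 5 of Sun, Mon, Tue ✓
Sep: 30 days, starts Wed → 5 of Wed, Thu
Oct: 31 days, starts Fri → 5 of Fri, Sat, Sun
Nov: 30 days, starts Mon → 5 of Mon, Tue ✓
Dec: 31 days, starts Wed → 5 of Wed, Thu, Fri
Months with five Tuesdays: Mar, Jun, Aug, Nov.

4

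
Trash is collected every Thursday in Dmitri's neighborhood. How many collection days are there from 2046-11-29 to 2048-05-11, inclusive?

76

2046-11-29 is a Thursday.
From 2046-11-29 to 2048-05-11 is 530 days inclusive.
530 = 7 × 75 + 5, so there are 75 full weeks plus 5 extra days.
Each full week contributes one Thursday: 75 so far.
The 5 extra days are Thu, Fri, Sat, Sun, Mon — 1 of them qualifies.
Total: 75 + 1 = 76.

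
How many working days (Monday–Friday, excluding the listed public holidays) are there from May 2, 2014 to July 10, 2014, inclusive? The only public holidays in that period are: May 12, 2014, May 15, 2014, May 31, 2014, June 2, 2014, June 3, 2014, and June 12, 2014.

May 2, 2014 is a Friday.
From May 2, 2014 to July 10, 2014 is 70 days inclusive.
70 = 7 × 10, so the span is exactly 10 full weeks.
Each full week contributes 5 weekdays (Mon–Fri): 10 × 5 = 50.
Holidays: May 12, 2014 (Mon); May 15, 2014 (Thu); May 31, 2014 (Sat); June 2, 2014 (Mon); June 3, 2014 (Tue); June 12, 2014 (Thu).
5 of the 6 holidays fall on weekdays; the rest are weekends and were already excluded.
Business days: 50 − 5 = 45.

45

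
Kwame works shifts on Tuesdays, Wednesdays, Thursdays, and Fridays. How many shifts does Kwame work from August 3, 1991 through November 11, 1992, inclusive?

266

August 3, 1991 is a Saturday.
The range spans 467 days (inclusive of both endpoints).
467 = 7 × 66 + 5, so there are 66 full weeks plus 5 extra days.
Each full week contributes 4 days from the set (Tue, Wed, Thu, Fri): 66 × 4 = 264.
The 5 extra days are Saturday, Sunday, Monday, Tuesday, Wednesday — 2 of them qualify.
Total: 264 + 2 = 266.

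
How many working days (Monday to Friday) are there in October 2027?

21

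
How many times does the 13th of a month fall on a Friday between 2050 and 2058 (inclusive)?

Friday-the-13ths by year:
2050: May
2051: Jan, Oct
2052: Sep, Dec
2053: Jun
2054: Feb, Mar, Nov
2055: Aug
2056: Oct
2057: Apr, Jul
2058: Sep, Dec

15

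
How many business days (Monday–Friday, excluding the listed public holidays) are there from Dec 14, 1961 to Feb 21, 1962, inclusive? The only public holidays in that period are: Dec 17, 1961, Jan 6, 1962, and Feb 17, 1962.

Dec 14, 1961 is a Thursday.
That's 70 days from start to end, counting both.
70 = 7 × 10, so the span is exactly 10 full weeks.
Each full week contributes 5 weekdays (Mon–Fri): 10 × 5 = 50.
Holidays: Dec 17, 1961 (Sun); Jan 6, 1962 (Sat); Feb 17, 1962 (Sat).
None of the 3 holidays fall on a weekday, so nothing to subtract.
Business days: 50 − 0 = 50.

50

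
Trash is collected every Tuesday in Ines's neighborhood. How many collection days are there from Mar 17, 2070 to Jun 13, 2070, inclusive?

Mar 17, 2070 is a Monday.
From Mar 17, 2070 to Jun 13, 2070 is 89 days inclusive.
89 = 7 × 12 + 5, so there are 12 full weeks plus 5 extra days.
Each full week contributes one Tuesday: 12 so far.
The 5 extra days are Monday, Tuesday, Wednesday, Thursday, Friday — 1 of them qualifies.
Total: 12 + 1 = 13.

13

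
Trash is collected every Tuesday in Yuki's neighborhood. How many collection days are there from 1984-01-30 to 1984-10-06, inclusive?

36 Tuesdays

1984-01-30 is a Monday.
That's 251 days from start to end, counting both.
251 = 7 × 35 + 6, so there are 35 full weeks plus 6 extra days.
Each full week contributes one Tuesday: 35 so far.
The 6 extra days are Monday, Tuesday, Wednesday, Thursday, Friday, Saturday — 1 of them qualifies.
Total: 35 + 1 = 36.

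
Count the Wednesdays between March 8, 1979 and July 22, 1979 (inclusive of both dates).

19

March 8, 1979 is a Thursday.
That's 137 days from start to end, counting both.
137 = 7 × 19 + 4, so there are 19 full weeks plus 4 extra days.
Each full week contributes one Wednesday: 19 so far.
The 4 extra days are Thu, Fri, Sat, Sun — none qualify.
Total: 19 + 0 = 19.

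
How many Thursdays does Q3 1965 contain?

14

1 July 1965 is a Thursday.
From 1 July 1965 to 30 September 1965 is 92 days inclusive.
92 = 7 × 13 + 1, so there are 13 full weeks plus 1 extra day.
Each full week contributes one Thursday: 13 so far.
The 1 extra day is Thu — 1 of them qualifies.
Total: 13 + 1 = 14.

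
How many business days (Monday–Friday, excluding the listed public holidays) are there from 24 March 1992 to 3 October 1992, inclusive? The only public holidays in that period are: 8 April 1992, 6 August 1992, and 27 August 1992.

136 business days

24 March 1992 is a Tuesday.
From 24 March 1992 to 3 October 1992 is 194 days inclusive.
194 = 7 × 27 + 5, so there are 27 full weeks plus 5 extra days.
Each full week contributes 5 weekdays (Mon–Fri): 27 × 5 = 135.
The 5 extra days are Tuesday, Wednesday, Thursday, Friday, Saturday — 4 of them qualify.
Total: 135 + 4 = 139.
Holidays: 8 April 1992 (Wed); 6 August 1992 (Thu); 27 August 1992 (Thu).
All 3 holidays fall on weekdays, so subtract 3.
Business days: 139 − 3 = 136.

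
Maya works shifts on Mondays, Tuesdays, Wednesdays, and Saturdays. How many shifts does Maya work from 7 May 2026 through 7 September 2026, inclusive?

70

7 May 2026 is a Thursday.
From 7 May 2026 to 7 September 2026 is 124 days inclusive.
124 = 7 × 17 + 5, so there are 17 full weeks plus 5 extra days.
Each full week contributes 4 days from the set (Mon, Tue, Wed, Sat): 17 × 4 = 68.
The 5 extra days are Thu, Fri, Sat, Sun, Mon — 2 of them qualify.
Total: 68 + 2 = 70.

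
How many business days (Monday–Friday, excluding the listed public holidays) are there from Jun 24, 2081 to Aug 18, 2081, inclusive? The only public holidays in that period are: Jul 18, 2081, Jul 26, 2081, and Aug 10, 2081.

Jun 24, 2081 is a Tuesday.
The range spans 56 days (inclusive of both endpoints).
56 = 7 × 8, so the span is exactly 8 full weeks.
Each full week contributes 5 weekdays (Mon–Fri): 8 × 5 = 40.
Holidays: Jul 18, 2081 (Fri); Jul 26, 2081 (Sat); Aug 10, 2081 (Sun).
1 of the 3 holidays fall on weekdays; the rest are weekends and were already excluded.
Business days: 40 − 1 = 39.

39 business days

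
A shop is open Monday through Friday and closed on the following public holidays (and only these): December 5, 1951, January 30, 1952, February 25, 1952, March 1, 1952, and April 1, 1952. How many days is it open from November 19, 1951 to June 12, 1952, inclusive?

November 19, 1951 is a Monday.
From November 19, 1951 to June 12, 1952 is 207 days inclusive.
207 = 7 × 29 + 4, so there are 29 full weeks plus 4 extra days.
Each full week contributes 5 weekdays (Mon–Fri): 29 × 5 = 145.
The 4 extra days are Monday, Tuesday, Wednesday, Thursday — 4 of them qualify.
Total: 145 + 4 = 149.
Holidays: December 5, 1951 (Wed); January 30, 1952 (Wed); February 25, 1952 (Mon); March 1, 1952 (Sat); April 1, 1952 (Tue).
4 of the 5 holidays fall on weekdays; the rest are weekends and were already excluded.
Business days: 149 − 4 = 145.

145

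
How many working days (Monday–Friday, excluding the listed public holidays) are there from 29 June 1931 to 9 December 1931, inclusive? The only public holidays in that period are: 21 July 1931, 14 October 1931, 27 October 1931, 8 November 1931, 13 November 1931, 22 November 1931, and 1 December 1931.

113 working days

29 June 1931 is a Monday.
That's 164 days from start to end, counting both.
164 = 7 × 23 + 3, so there are 23 full weeks plus 3 extra days.
Each full week contributes 5 weekdays (Mon–Fri): 23 × 5 = 115.
The 3 extra days are Mon, Tue, Wed — 3 of them qualify.
Total: 115 + 3 = 118.
Holidays: 21 July 1931 (Tue); 14 October 1931 (Wed); 27 October 1931 (Tue); 8 November 1931 (Sun); 13 November 1931 (Fri); 22 November 1931 (Sun); 1 December 1931 (Tue).
5 of the 7 holidays fall on weekdays; the rest are weekends and were already excluded.
Business days: 118 − 5 = 113.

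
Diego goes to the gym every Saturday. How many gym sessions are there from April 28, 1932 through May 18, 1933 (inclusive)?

April 28, 1932 is a Thursday.
From April 28, 1932 to May 18, 1933 is 386 days inclusive.
386 = 7 × 55 + 1, so there are 55 full weeks plus 1 extra day.
Each full week contributes one Saturday: 55 so far.
The 1 extra day is Thu — none qualify.
Total: 55 + 0 = 55.

55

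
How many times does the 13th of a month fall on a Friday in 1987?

3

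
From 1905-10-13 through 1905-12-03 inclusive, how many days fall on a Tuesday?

7

1905-10-13 is a Friday.
That's 52 days from start to end, counting both.
52 = 7 × 7 + 3, so there are 7 full weeks plus 3 extra days.
Each full week contributes one Tuesday: 7 so far.
The 3 extra days are Fri, Sat, Sun — none qualify.
Total: 7 + 0 = 7.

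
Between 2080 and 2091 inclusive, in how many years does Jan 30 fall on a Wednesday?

Day of week of January 30 in each year:
2080: Tue, 2081: Thu, 2082: Fri, 2083: Sat, 2084: Sun, 2085: Tue, 2086: Wed ✓, 2087: Thu, 2088: Fri, 2089: Sun, 2090: Mon, 2091: Tue
Wednesdays: 2086.

1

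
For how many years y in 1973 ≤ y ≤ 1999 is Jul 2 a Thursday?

Day of week of July 2 in each year:
1973: Mon, 1974: Tue, 1975: Wed, 1976: Fri, 1977: Sat, 1978: Sun, 1979: Mon, 1980: Wed, 1981: Thu ✓, 1982: Fri, 1983: Sat, 1984: Mon, 1985: Tue, 1986: Wed, 1987: Thu ✓, 1988: Sat, 1989: Sun, 1990: Mon, 1991: Tue, 1992: Thu ✓, 1993: Fri, 1994: Sat, 1995: Sun, 1996: Tue, 1997: Wed, 1998: Thu ✓, 1999: Fri
Thursdays: 1981, 1987, 1992, 1998.

4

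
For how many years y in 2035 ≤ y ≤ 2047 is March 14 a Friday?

2

Day of week of March 14 in each year:
2035: Wed, 2036: Fri ✓, 2037: Sat, 2038: Sun, 2039: Mon, 2040: Wed, 2041: Thu, 2042: Fri ✓, 2043: Sat, 2044: Mon, 2045: Tue, 2046: Wed, 2047: Thu
Fridays: 2036, 2042.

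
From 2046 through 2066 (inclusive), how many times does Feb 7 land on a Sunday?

Day of week of February 7 in each year:
2046: Wed, 2047: Thu, 2048: Fri, 2049: Sun ✓, 2050: Mon, 2051: Tue, 2052: Wed, 2053: Fri, 2054: Sat, 2055: Sun ✓, 2056: Mon, 2057: Wed, 2058: Thu, 2059: Fri, 2060: Sat, 2061: Mon, 2062: Tue, 2063: Wed, 2064: Thu, 2065: Sat, 2066: Sun ✓
Sundays: 2049, 2055, 2066.

3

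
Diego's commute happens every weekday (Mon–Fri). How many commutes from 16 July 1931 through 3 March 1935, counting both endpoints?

947 weekdays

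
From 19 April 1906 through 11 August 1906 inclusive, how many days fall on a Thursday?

17

19 April 1906 is a Thursday.
That's 115 days from start to end, counting both.
115 = 7 × 16 + 3, so there are 16 full weeks plus 3 extra days.
Each full week contributes one Thursday: 16 so far.
The 3 extra days are Thursday, Friday, Saturday — 1 of them qualifies.
Total: 16 + 1 = 17.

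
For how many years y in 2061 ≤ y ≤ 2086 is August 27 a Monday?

Day of week of August 27 in each year:
2061: Sat, 2062: Sun, 2063: Mon ✓, 2064: Wed, 2065: Thu, 2066: Fri, 2067: Sat, 2068: Mon ✓, 2069: Tue, 2070: Wed, 2071: Thu, 2072: Sat, 2073: Sun, 2074: Mon ✓, 2075: Tue, 2076: Thu, 2077: Fri, 2078: Sat, 2079: Sun, 2080: Tue, 2081: Wed, 2082: Thu, 2083: Fri, 2084: Sun, 2085: Mon ✓, 2086: Tue
Mondays: 2063, 2068, 2074, 2085.

4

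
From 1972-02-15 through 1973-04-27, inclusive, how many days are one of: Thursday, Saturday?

125

1972-02-15 is a Tuesday.
From 1972-02-15 to 1973-04-27 is 438 days inclusive.
438 = 7 × 62 + 4, so there are 62 full weeks plus 4 extra days.
Each full week contributes 2 days from the set (Thu, Sat): 62 × 2 = 124.
The 4 extra days are Tue, Wed, Thu, Fri — 1 of them qualifies.
Total: 124 + 1 = 125.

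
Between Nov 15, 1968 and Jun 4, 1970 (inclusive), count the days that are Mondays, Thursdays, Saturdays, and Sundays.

324

Nov 15, 1968 is a Friday.
That's 567 days from start to end, counting both.
567 = 7 × 81, so the span is exactly 81 full weeks.
Each full week contributes 4 days from the set (Mon, Thu, Sat, Sun): 81 × 4 = 324.
Total: 324.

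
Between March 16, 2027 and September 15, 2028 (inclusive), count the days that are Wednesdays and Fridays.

158

March 16, 2027 is a Tuesday.
That's 550 days from start to end, counting both.
550 = 7 × 78 + 4, so there are 78 full weeks plus 4 extra days.
Each full week contributes 2 days from the set (Wed, Fri): 78 × 2 = 156.
The 4 extra days are Tue, Wed, Thu, Fri — 2 of them qualify.
Total: 156 + 2 = 158.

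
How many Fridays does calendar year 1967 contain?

January 1, 1967 is a Sunday.
That's 365 days from start to end, counting both.
365 = 7 × 52 + 1, so there are 52 full weeks plus 1 extra day.
Each full week contributes one Friday: 52 so far.
The 1 extra day is Sun — none qualify.
Total: 52 + 0 = 52.

52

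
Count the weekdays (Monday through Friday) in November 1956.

Nov 1, 1956 is a Thursday.
That's 30 days from start to end, counting both.
30 = 7 × 4 + 2, so there are 4 full weeks plus 2 extra days.
Each full week contributes 5 weekdays (Mon–Fri): 4 × 5 = 20.
The 2 extra days are Thu, Fri — 2 of them qualify.
Total: 20 + 2 = 22.

22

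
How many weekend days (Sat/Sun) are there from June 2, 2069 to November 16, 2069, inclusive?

June 2, 2069 is a Sunday.
That's 168 days from start to end, counting both.
168 = 7 × 24, so the span is exactly 24 full weeks.
Each full week contributes 2 weekend days (Sat, Sun): 24 × 2 = 48.

48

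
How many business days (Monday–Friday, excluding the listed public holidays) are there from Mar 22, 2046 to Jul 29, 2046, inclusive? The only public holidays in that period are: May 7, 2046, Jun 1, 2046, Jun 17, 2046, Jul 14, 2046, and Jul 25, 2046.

Mar 22, 2046 is a Thursday.
That's 130 days from start to end, counting both.
130 = 7 × 18 + 4, so there are 18 full weeks plus 4 extra days.
Each full week contributes 5 weekdays (Mon–Fri): 18 × 5 = 90.
The 4 extra days are Thursday, Friday, Saturday, Sunday — 2 of them qualify.
Total: 90 + 2 = 92.
Holidays: May 7, 2046 (Mon); Jun 1, 2046 (Fri); Jun 17, 2046 (Sun); Jul 14, 2046 (Sat); Jul 25, 2046 (Wed).
3 of the 5 holidays fall on weekdays; the rest are weekends and were already excluded.
Business days: 92 − 3 = 89.

89 business days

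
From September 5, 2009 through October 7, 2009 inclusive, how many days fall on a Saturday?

5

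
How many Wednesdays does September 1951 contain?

Sep 1, 1951 is a Saturday.
That's 30 days from start to end, counting both.
30 = 7 × 4 + 2, so there are 4 full weeks plus 2 extra days.
Each full week contributes one Wednesday: 4 so far.
The 2 extra days are Sat, Sun — none qualify.
Total: 4 + 0 = 4.

4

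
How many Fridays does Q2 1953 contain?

1953-04-01 is a Wednesday.
The range spans 91 days (inclusive of both endpoints).
91 = 7 × 13, so the span is exactly 13 full weeks.
Each full week contributes one Friday: 13 so far.
Total: 13.

13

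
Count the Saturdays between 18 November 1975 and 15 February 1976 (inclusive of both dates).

18 November 1975 is a Tuesday.
The range spans 90 days (inclusive of both endpoints).
90 = 7 × 12 + 6, so there are 12 full weeks plus 6 extra days.
Each full week contributes one Saturday: 12 so far.
The 6 extra days are Tuesday, Wednesday, Thursday, Friday, Saturday, Sunday — 1 of them qualifies.
Total: 12 + 1 = 13.

13 Saturdays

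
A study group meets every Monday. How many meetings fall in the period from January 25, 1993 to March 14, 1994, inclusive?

60

January 25, 1993 is a Monday.
From January 25, 1993 to March 14, 1994 is 414 days inclusive.
414 = 7 × 59 + 1, so there are 59 full weeks plus 1 extra day.
Each full week contributes one Monday: 59 so far.
The 1 extra day is Mon — 1 of them qualifies.
Total: 59 + 1 = 60.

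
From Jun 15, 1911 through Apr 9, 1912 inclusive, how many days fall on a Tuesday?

43 Tuesdays

Jun 15, 1911 is a Thursday.
From Jun 15, 1911 to Apr 9, 1912 is 300 days inclusive.
300 = 7 × 42 + 6, so there are 42 full weeks plus 6 extra days.
Each full week contributes one Tuesday: 42 so far.
The 6 extra days are Thu, Fri, Sat, Sun, Mon, Tue — 1 of them qualifies.
Total: 42 + 1 = 43.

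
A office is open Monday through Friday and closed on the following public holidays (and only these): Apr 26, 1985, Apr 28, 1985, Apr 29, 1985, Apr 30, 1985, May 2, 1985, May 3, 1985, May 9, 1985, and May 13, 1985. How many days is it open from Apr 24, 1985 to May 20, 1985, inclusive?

Apr 24, 1985 is a Wednesday.
The range spans 27 days (inclusive of both endpoints).
27 = 7 × 3 + 6, so there are 3 full weeks plus 6 extra days.
Each full week contributes 5 weekdays (Mon–Fri): 3 × 5 = 15.
The 6 extra days are Wed, Thu, Fri, Sat, Sun, Mon — 4 of them qualify.
Total: 15 + 4 = 19.
Holidays: Apr 26, 1985 (Fri); Apr 28, 1985 (Sun); Apr 29, 1985 (Mon); Apr 30, 1985 (Tue); May 2, 1985 (Thu); May 3, 1985 (Fri); May 9, 1985 (Thu); May 13, 1985 (Mon).
7 of the 8 holidays fall on weekdays; the rest are weekends and were already excluded.
Business days: 19 − 7 = 12.

12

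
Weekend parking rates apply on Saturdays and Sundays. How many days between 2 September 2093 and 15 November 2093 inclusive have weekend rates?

22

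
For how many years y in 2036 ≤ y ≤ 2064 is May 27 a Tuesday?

5

Day of week of May 27 in each year:
2036: Tue ✓, 2037: Wed, 2038: Thu, 2039: Fri, 2040: Sun, 2041: Mon, 2042: Tue ✓, 2043: Wed, 2044: Fri, 2045: Sat, 2046: Sun, 2047: Mon, 2048: Wed, 2049: Thu, 2050: Fri, 2051: Sat, 2052: Mon, 2053: Tue ✓, 2054: Wed, 2055: Thu, 2056: Sat, 2057: Sun, 2058: Mon, 2059: Tue ✓, 2060: Thu, 2061: Fri, 2062: Sat, 2063: Sun, 2064: Tue ✓
Tuesdays: 2036, 2042, 2053, 2059, 2064.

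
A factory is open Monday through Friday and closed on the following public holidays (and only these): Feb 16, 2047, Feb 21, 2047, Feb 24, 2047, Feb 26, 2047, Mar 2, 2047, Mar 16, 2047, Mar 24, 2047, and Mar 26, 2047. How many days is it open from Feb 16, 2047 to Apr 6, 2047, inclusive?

Feb 16, 2047 is a Saturday.
That's 50 days from start to end, counting both.
50 = 7 × 7 + 1, so there are 7 full weeks plus 1 extra day.
Each full week contributes 5 weekdays (Mon–Fri): 7 × 5 = 35.
The 1 extra day is Sat — none qualify.
Total: 35 + 0 = 35.
Holidays: Feb 16, 2047 (Sat); Feb 21, 2047 (Thu); Feb 24, 2047 (Sun); Feb 26, 2047 (Tue); Mar 2, 2047 (Sat); Mar 16, 2047 (Sat); Mar 24, 2047 (Sun); Mar 26, 2047 (Tue).
3 of the 8 holidays fall on weekdays; the rest are weekends and were already excluded.
Business days: 35 − 3 = 32.

32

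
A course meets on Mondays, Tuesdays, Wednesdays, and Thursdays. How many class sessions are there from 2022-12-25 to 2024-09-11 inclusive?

2022-12-25 is a Sunday.
The range spans 627 days (inclusive of both endpoints).
627 = 7 × 89 + 4, so there are 89 full weeks plus 4 extra days.
Each full week contributes 4 days from the set (Mon, Tue, Wed, Thu): 89 × 4 = 356.
The 4 extra days are Sun, Mon, Tue, Wed — 3 of them qualify.
Total: 356 + 3 = 359.

359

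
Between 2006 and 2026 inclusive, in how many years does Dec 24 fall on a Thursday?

Day of week of December 24 in each year:
2006: Sun, 2007: Mon, 2008: Wed, 2009: Thu ✓, 2010: Fri, 2011: Sat, 2012: Mon, 2013: Tue, 2014: Wed, 2015: Thu ✓, 2016: Sat, 2017: Sun, 2018: Mon, 2019: Tue, 2020: Thu ✓, 2021: Fri, 2022: Sat, 2023: Sun, 2024: Tue, 2025: Wed, 2026: Thu ✓
Thursdays: 2009, 2015, 2020, 2026.

4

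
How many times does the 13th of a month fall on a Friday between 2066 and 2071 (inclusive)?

Friday-the-13ths by year:
2066: Aug
2067: May
2068: Jan, Apr, Jul
2069: Sep, Dec
2070: Jun
2071: Feb, Mar, Nov

11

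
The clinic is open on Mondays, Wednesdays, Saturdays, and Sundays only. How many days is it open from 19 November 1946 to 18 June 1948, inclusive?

19 November 1946 is a Tuesday.
That's 578 days from start to end, counting both.
578 = 7 × 82 + 4, so there are 82 full weeks plus 4 extra days.
Each full week contributes 4 days from the set (Mon, Wed, Sat, Sun): 82 × 4 = 328.
The 4 extra days are Tuesday, Wednesday, Thursday, Friday — 1 of them qualifies.
Total: 328 + 1 = 329.

329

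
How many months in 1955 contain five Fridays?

4

A month has five Fridays exactly when Friday falls within its first (length − 28) days.
Jan: 31 days, starts Sat → 5 of Sat, Sun, Mon
Feb: 28 days, starts Tue → 5 of (none)
Mar: 31 days, starts Tue → 5 of Tue, Wed, Thu
Apr: 30 days, starts Fri → 5 of Fri, Sat ✓
May: 31 days, starts Sun → 5 of Sun, Mon, Tue
Jun: 30 days, starts Wed → 5 of Wed, Thu
Jul: 31 days, starts Fri → 5 of Fri, Sat, Sun ✓
Aug: 31 days, starts Mon → 5 of Mon, Tue, Wed
Sep: 30 days, starts Thu → 5 of Thu, Fri ✓
Oct: 31 days, starts Sat → 5 of Sat, Sun, Mon
Nov: 30 days, starts Tue → 5 of Tue, Wed
Dec: 31 days, starts Thu → 5 of Thu, Fri, Sat ✓
Months with five Fridays: Apr, Jul, Sep, Dec.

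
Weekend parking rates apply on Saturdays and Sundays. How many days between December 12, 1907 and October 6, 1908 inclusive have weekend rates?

86

December 12, 1907 is a Thursday.
From December 12, 1907 to October 6, 1908 is 300 days inclusive.
300 = 7 × 42 + 6, so there are 42 full weeks plus 6 extra days.
Each full week contributes 2 weekend days (Sat, Sun): 42 × 2 = 84.
The 6 extra days are Thu, Fri, Sat, Sun, Mon, Tue — 2 of them qualify.
Total: 84 + 2 = 86.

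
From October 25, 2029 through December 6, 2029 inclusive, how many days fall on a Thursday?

7

October 25, 2029 is a Thursday.
From October 25, 2029 to December 6, 2029 is 43 days inclusive.
43 = 7 × 6 + 1, so there are 6 full weeks plus 1 extra day.
Each full week contributes one Thursday: 6 so far.
The 1 extra day is Thursday — 1 of them qualifies.
Total: 6 + 1 = 7.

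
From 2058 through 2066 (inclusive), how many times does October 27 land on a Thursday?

1

Day of week of October 27 in each year:
2058: Sun, 2059: Mon, 2060: Wed, 2061: Thu ✓, 2062: Fri, 2063: Sat, 2064: Mon, 2065: Tue, 2066: Wed
Thursdays: 2061.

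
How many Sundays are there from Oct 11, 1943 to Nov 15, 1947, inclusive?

Oct 11, 1943 is a Monday.
The range spans 1497 days (inclusive of both endpoints).
1497 = 7 × 213 + 6, so there are 213 full weeks plus 6 extra days.
Each full week contributes one Sunday: 213 so far.
The 6 extra days are Mon, Tue, Wed, Thu, Fri, Sat — none qualify.
Total: 213 + 0 = 213.

213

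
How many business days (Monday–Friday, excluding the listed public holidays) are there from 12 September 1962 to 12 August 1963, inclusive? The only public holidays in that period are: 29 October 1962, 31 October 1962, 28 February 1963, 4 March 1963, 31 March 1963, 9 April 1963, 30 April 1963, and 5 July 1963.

12 September 1962 is a Wednesday.
The range spans 335 days (inclusive of both endpoints).
335 = 7 × 47 + 6, so there are 47 full weeks plus 6 extra days.
Each full week contributes 5 weekdays (Mon–Fri): 47 × 5 = 235.
The 6 extra days are Wednesday, Thursday, Friday, Saturday, Sunday, Monday — 4 of them qualify.
Total: 235 + 4 = 239.
Holidays: 29 October 1962 (Mon); 31 October 1962 (Wed); 28 February 1963 (Thu); 4 March 1963 (Mon); 31 March 1963 (Sun); 9 April 1963 (Tue); 30 April 1963 (Tue); 5 July 1963 (Fri).
7 of the 8 holidays fall on weekdays; the rest are weekends and were already excluded.
Business days: 239 − 7 = 232.

232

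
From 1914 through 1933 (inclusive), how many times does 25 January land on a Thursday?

Day of week of January 25 in each year:
1914: Sun, 1915: Mon, 1916: Tue, 1917: Thu ✓, 1918: Fri, 1919: Sat, 1920: Sun, 1921: Tue, 1922: Wed, 1923: Thu ✓, 1924: Fri, 1925: Sun, 1926: Mon, 1927: Tue, 1928: Wed, 1929: Fri, 1930: Sat, 1931: Sun, 1932: Mon, 1933: Wed
Thursdays: 1917, 1923.

2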